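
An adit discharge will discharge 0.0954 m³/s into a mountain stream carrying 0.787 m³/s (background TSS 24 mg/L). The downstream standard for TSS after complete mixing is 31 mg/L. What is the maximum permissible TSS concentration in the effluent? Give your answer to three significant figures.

At the limit, (Qr·Cr + Qe·Cₑ)/(Qr + Qe) = 31:
Cₑ = (0.8824·31 − 0.7870·24.00) / 0.09540 = 88.75 mg/L.

88.7 mg/L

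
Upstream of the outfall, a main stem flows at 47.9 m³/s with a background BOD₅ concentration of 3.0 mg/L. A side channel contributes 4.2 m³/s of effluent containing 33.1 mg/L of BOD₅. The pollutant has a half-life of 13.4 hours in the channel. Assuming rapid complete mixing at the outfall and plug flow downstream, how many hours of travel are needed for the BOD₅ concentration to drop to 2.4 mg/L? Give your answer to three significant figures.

Mass balance: C = (47.90·3.000 + 4.200·33.10) / 52.10 = 282.7/52.10 = 5.426 mg/L.
Half-life 13.4 h → k = ln 2 / 13.4 = 0.05173 h⁻¹ = 1.241 d⁻¹.
5.426·exp(−k·t) = 2.4 → t = ln(5.426/2.4)/k = 56780 s = 15.77 h.

15.8 h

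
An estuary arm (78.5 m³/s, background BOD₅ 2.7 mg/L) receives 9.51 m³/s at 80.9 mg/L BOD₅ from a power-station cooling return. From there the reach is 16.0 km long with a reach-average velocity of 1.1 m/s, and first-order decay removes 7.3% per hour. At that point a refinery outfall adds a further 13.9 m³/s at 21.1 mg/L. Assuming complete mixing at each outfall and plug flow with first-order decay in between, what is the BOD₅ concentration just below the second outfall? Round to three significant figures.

Flow-weighted average: C = (78.50·2.700 + 9.510·80.90) / 88.01 = 981.3/88.01 = 11.15 mg/L; combined flow 88.01 m³/s.
Travel time t = 16.0·1000 / 1.1 = 14550 s = 4.040 h.
7.3%/h lost → k = −ln(1 − 0.073) = 0.07580 h⁻¹.
First-order decay: C = 11.15·exp(−k·t) = 11.15·0.7362 = 8.208 mg/L.
At the second outfall, C = (88.01·8.208 + 13.90·21.10) / (88.01 + 13.90) = 9.967 mg/L.

9.97 mg/L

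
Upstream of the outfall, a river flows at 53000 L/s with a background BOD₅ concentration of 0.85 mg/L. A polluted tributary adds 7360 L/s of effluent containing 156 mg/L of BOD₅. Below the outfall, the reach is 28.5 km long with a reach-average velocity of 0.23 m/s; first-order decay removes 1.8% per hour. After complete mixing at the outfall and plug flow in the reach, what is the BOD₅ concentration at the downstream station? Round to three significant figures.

10.6 mg/L

Conservation of mass: C = (53000·0.8500 + 7360·156.0) / 60360 = 1193000/60360 = 19.77 mg/L.
Travel time t = 28.5·1000 / 0.23 = 123900 s = 34.42 h.
1.8%/h lost → k = −ln(1 − 0.018) = 0.01816 h⁻¹.
Decay over the reach: 19.77·exp(−kt) = 19.77·0.5351 = 10.58 mg/L.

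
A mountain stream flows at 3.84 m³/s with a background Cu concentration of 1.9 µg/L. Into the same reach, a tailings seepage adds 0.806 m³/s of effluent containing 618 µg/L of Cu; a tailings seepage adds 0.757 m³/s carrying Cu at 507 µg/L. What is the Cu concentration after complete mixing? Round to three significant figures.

Mixed concentration C = ΣQC/ΣQ = (3.840·1.900 + 0.8060·618.0 + 0.7570·507.0) / 5.403 = 889.2/5.403 = 164.6 µg/L.

165 µg/L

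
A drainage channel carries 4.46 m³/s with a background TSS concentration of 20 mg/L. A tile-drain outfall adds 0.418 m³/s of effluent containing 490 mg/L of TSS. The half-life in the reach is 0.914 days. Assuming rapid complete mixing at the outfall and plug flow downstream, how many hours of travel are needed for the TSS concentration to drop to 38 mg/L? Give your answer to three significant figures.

14.6 h

Mass balance: C = (4.460·20.00 + 0.4180·490.0) / 4.878 = 294.0/4.878 = 60.27 mg/L.
Half-life 0.914 d → k = ln 2 / 0.914 = 0.7584 d⁻¹.
60.27·exp(−k·t) = 38 → t = ln(60.27/38)/k = 52560 s = 14.60 h.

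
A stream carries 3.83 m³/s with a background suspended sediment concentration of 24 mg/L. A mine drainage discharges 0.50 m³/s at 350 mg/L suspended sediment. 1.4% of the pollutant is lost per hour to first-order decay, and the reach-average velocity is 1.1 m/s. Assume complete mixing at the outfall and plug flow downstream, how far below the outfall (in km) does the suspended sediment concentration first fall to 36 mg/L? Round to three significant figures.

Flow-weighted average: C = (3.830·24.00 + 0.5000·350.0) / 4.330 = 266.9/4.330 = 61.64 mg/L.
1.4%/h lost → k = −ln(1 − 0.014) = 0.01410 h⁻¹.
Set 61.64·exp(−k·t) = 36 → t = ln(61.64/36)/k = 137300 s = 38.15 h.
Distance = v·t = 1.1·137300 = 151100 m = 151.1 km.

151 km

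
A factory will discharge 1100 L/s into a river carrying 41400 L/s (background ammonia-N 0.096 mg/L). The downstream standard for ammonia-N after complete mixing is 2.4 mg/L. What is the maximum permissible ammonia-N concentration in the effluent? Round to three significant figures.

89.1 mg/L

At the limit, (Qr·Cr + Qe·Cₑ)/(Qr + Qe) = 2.4:
Cₑ = (42500·2.4 − 41400·0.09600) / 1100 = 89.11 mg/L.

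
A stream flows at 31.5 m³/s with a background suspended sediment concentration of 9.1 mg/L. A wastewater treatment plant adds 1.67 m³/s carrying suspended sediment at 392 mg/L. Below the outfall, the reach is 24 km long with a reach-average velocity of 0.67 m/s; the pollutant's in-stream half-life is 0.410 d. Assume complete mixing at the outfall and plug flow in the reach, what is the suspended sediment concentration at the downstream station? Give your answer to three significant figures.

Mass balance: C = (31.50·9.100 + 1.670·392.0) / 33.17 = 941.3/33.17 = 28.38 mg/L.
Travel time t = 24·1000 / 0.67 = 35820 s = 9.950 h.
Half-life 0.410 d → k = ln 2 / 0.410 = 1.691 d⁻¹.
First-order decay: C = 28.38·exp(−k·t) = 28.38·0.4961 = 14.08 mg/L.

14.1 mg/L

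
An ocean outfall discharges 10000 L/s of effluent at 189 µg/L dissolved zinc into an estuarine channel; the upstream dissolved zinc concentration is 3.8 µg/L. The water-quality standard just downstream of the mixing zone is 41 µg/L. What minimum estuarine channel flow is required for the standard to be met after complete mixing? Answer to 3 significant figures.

Set C_mix = 41: (Q·3.800 + 10000·189.0) / (Q + 10000) = 41
→ Q = 10000·(189.0 − 41)/(41 − 3.800) = 39780 L/s.

39800 L/s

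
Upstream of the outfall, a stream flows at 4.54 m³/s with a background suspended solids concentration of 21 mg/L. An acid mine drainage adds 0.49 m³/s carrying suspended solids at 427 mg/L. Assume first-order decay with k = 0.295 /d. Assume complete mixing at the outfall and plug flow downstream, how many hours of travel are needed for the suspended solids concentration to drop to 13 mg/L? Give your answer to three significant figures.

125 h

Conservation of mass: C = (4.540·21.00 + 0.4900·427.0) / 5.030 = 304.6/5.030 = 60.55 mg/L.
60.55·exp(−k·t) = 13 → t = ln(60.55/13)/k = 450600 s = 125.2 h.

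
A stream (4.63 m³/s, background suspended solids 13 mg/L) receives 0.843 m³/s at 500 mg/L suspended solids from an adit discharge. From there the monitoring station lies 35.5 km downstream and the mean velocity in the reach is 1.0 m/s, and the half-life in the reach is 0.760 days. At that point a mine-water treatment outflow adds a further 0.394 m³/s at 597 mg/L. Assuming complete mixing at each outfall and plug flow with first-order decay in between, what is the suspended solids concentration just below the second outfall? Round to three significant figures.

96.5 mg/L

Mixed concentration C = ΣQC/ΣQ = (4.630·13.00 + 0.8430·500.0) / 5.473 = 481.7/5.473 = 88.01 mg/L; combined flow 5.473 m³/s.
Travel time t = 35.5·1000 / 1.0 = 35500 s = 9.861 h.
Half-life 0.760 d → k = ln 2 / 0.760 = 0.9120 d⁻¹.
Decay over the reach: 88.01·exp(−kt) = 88.01·0.6875 = 60.51 mg/L.
Second outfall: C = (5.473·60.51 + 0.3940·597.0)/5.867 = 96.53 mg/L.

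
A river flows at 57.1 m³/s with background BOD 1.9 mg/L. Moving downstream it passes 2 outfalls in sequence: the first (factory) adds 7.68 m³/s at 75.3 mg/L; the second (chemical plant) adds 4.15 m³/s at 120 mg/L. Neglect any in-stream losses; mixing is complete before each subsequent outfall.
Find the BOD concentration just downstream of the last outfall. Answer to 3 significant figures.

17.2 mg/L

Outfall 1: combined Q = 64.78 m³/s; C = (57.10·1.900 + 7.680·75.30)/64.78 = 10.60 mg/L.
Outfall 2: combined Q = 68.93 m³/s; C = (64.78·10.60 + 4.150·120.0)/68.93 = 17.19 mg/L.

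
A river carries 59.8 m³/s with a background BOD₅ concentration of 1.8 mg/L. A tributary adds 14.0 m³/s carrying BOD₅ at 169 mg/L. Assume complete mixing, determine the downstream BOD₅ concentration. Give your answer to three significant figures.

33.5 mg/L

Flow-weighted average: C = (59.80·1.800 + 14.00·169.0) / 73.80 = 2474/73.80 = 33.52 mg/L.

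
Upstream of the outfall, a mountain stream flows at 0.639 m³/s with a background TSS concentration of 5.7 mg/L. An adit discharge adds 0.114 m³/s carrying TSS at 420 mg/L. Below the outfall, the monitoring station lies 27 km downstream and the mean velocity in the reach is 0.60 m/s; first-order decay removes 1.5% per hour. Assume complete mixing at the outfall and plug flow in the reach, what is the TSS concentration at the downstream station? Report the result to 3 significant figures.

Mass balance: C = (0.6390·5.700 + 0.1140·420.0) / 0.7530 = 51.52/0.7530 = 68.42 mg/L.
Travel time t = 27·1000 / 0.60 = 45000 s = 12.50 h.
1.5%/h lost → k = −ln(1 − 0.015) = 0.01511 h⁻¹.
First-order decay: C = 68.42·exp(−k·t) = 68.42·0.8279 = 56.64 mg/L.

56.6 mg/L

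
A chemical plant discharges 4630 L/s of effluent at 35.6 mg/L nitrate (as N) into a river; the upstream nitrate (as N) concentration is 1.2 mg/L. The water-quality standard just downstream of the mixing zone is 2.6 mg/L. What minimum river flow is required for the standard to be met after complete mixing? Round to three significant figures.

109000 L/s

Set C_mix = 2.6: (Q·1.200 + 4630·35.60) / (Q + 4630) = 2.6
→ Q = 4630·(35.60 − 2.6)/(2.6 − 1.200) = 109100 L/s.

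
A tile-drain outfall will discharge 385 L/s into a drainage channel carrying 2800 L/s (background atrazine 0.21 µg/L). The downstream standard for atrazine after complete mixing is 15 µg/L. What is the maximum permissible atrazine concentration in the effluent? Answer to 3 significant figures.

At the limit, (Qr·Cr + Qe·Cₑ)/(Qr + Qe) = 15:
Cₑ = (3185·15 − 2800·0.2100) / 385.0 = 122.6 µg/L.

123 µg/L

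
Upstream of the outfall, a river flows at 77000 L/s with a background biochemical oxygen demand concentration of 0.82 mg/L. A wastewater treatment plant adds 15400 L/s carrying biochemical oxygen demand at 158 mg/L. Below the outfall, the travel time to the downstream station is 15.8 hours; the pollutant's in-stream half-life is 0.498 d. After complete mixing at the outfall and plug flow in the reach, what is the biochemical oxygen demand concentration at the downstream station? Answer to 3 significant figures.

10.8 mg/L

Mass balance: C = (77000·0.8200 + 15400·158.0) / 92400 = 2496000/92400 = 27.02 mg/L.
Half-life 0.498 d → k = ln 2 / 0.498 = 1.392 d⁻¹.
After decay, C = 27.02 × e^(−kt) = 27.02 × 0.4000 = 10.81 mg/L.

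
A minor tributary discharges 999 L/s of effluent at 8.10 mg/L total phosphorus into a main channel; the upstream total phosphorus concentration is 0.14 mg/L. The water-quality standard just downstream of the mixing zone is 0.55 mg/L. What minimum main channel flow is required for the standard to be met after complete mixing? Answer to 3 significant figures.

18400 L/s

Set C_mix = 0.55: (Q·0.1400 + 999.0·8.100) / (Q + 999.0) = 0.55
→ Q = 999.0·(8.100 − 0.55)/(0.55 − 0.1400) = 18400 L/s.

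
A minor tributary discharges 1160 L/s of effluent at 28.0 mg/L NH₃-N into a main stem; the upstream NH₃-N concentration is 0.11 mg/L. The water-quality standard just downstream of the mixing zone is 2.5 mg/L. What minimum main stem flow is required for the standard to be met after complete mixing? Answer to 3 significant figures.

12400 L/s

Set C_mix = 2.5: (Q·0.1100 + 1160·28.00) / (Q + 1160) = 2.5
→ Q = 1160·(28.00 − 2.5)/(2.5 − 0.1100) = 12380 L/s.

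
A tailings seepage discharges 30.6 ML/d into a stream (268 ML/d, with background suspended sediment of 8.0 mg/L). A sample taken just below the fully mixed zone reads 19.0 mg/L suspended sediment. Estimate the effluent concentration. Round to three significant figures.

115 mg/L

Mass balance: 268.0·8.000 + 30.60·Cₑ = 298.6·19.00
→ Cₑ = (298.6·19.00 − 268.0·8.000) / 30.60 = 115.3 mg/L.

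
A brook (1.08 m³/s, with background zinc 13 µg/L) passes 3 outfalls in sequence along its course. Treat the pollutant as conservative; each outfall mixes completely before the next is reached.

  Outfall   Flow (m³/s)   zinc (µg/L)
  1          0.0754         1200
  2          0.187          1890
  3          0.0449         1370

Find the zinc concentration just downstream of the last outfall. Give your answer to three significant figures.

374 µg/L

After outfall 1: Q = 1.080 + 0.07540 = 1.155 m³/s; C = (1.080·13.00 + 0.07540·1200)/1.155 = 90.46 µg/L.
After outfall 2: Q = 1.155 + 0.1870 = 1.342 m³/s; C = (1.155·90.46 + 0.1870·1890)/1.342 = 341.1 µg/L.
After outfall 3: Q = 1.342 + 0.04490 = 1.387 m³/s; C = (1.342·341.1 + 0.04490·1370)/1.387 = 374.4 µg/L.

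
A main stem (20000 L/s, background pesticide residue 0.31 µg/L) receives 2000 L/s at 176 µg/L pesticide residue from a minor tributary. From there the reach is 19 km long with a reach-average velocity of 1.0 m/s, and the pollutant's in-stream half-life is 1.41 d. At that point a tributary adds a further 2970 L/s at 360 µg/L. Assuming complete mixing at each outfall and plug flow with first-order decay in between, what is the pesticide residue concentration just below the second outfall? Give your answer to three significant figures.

Mass balance: C = (20000·0.3100 + 2000·176.0) / 22000 = 358200/22000 = 16.28 µg/L; combined flow 22000 L/s.
Travel time t = 19·1000 / 1.0 = 19000 s = 5.278 h.
Half-life 1.41 d → k = ln 2 / 1.41 = 0.4916 d⁻¹.
First-order decay: C = 16.28·exp(−k·t) = 16.28·0.8975 = 14.61 µg/L.
At the second outfall, C = (22000·14.61 + 2970·360.0) / (22000 + 2970) = 55.69 µg/L.

55.7 µg/L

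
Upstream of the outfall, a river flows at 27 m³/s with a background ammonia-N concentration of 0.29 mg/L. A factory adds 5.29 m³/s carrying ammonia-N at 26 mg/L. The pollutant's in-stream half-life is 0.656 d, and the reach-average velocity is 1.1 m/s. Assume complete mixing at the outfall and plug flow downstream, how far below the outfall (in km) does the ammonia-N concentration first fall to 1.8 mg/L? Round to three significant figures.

82.5 km

Flow-weighted average: C = (27.00·0.2900 + 5.290·26.00) / 32.29 = 145.4/32.29 = 4.502 mg/L.
Half-life 0.656 d → k = ln 2 / 0.656 = 1.057 d⁻¹.
Set 4.502·exp(−k·t) = 1.8 → t = ln(4.502/1.8)/k = 74960 s = 20.82 h.
Distance = v·t = 1.1·74960 = 82460 m = 82.46 km.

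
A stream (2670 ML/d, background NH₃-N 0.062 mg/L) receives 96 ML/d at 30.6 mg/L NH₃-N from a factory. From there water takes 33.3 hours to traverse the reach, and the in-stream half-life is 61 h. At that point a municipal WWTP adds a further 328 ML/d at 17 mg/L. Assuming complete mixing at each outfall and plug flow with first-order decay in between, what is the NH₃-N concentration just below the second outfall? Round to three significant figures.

2.49 mg/L

After mixing, C = (2670·0.06200 + 96.00·30.60) / 2766 = 3103/2766 = 1.122 mg/L; combined flow 2766 ML/d.
Half-life 61 h → k = ln 2 / 61 = 0.01136 h⁻¹ = 0.2727 d⁻¹.
First-order decay: C = 1.122·exp(−k·t) = 1.122·0.6850 = 0.7685 mg/L.
Second outfall: C = (2766·0.7685 + 328.0·17.00)/3094 = 2.489 mg/L.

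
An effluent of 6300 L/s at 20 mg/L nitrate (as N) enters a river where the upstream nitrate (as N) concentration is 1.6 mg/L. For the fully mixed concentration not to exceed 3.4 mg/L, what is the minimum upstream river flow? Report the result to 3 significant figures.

58100 L/s

Set C_mix = 3.4: (Q·1.600 + 6300·20.00) / (Q + 6300) = 3.4
→ Q = 6300·(20.00 − 3.4)/(3.4 − 1.600) = 58100 L/s.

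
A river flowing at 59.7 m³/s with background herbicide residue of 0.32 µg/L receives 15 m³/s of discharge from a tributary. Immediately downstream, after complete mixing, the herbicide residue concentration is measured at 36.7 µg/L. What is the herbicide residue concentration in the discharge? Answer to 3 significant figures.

181 µg/L

Mass balance: 59.70·0.3200 + 15.00·Cₑ = 74.70·36.70
→ Cₑ = (74.70·36.70 − 59.70·0.3200) / 15.00 = 181.5 µg/L.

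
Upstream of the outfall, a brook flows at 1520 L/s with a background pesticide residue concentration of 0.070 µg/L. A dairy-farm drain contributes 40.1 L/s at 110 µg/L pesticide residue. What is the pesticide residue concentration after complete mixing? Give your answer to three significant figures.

2.90 µg/L

After mixing, C = (1520·0.07000 + 40.10·110.0) / 1560 = 4517/1560 = 2.896 µg/L.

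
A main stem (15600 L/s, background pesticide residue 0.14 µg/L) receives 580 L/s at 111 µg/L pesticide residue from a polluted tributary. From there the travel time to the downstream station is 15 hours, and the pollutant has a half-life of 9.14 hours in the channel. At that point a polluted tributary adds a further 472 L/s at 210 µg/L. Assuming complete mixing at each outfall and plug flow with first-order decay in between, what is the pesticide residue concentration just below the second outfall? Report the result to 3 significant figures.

Mass balance: C = (15600·0.1400 + 580.0·111.0) / 16180 = 66560/16180 = 4.114 µg/L; combined flow 16180 L/s.
Half-life 9.14 h → k = ln 2 / 9.14 = 0.07584 h⁻¹ = 1.820 d⁻¹.
Applying C = C₀e^(−kt): 4.114 × 0.3206 = 1.319 µg/L.
At the second outfall, C = (16180·1.319 + 472.0·210.0) / (16180 + 472.0) = 7.234 µg/L.

7.23 µg/L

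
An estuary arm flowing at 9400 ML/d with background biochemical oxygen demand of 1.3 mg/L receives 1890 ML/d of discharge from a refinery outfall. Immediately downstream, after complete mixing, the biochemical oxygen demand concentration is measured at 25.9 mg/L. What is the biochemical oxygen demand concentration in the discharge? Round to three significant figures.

Mass balance: 9400·1.300 + 1890·Cₑ = 11290·25.90
→ Cₑ = (11290·25.90 − 9400·1.300) / 1890 = 148.2 mg/L.

148 mg/L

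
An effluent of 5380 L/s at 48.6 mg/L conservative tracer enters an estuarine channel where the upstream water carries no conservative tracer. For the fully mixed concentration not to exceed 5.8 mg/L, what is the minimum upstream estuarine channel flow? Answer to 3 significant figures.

Set C_mix = 5.8: (Q·0 + 5380·48.60) / (Q + 5380) = 5.8
→ Q = 5380·(48.60 − 5.8)/(5.8 − 0) = 39700 L/s.

39700 L/s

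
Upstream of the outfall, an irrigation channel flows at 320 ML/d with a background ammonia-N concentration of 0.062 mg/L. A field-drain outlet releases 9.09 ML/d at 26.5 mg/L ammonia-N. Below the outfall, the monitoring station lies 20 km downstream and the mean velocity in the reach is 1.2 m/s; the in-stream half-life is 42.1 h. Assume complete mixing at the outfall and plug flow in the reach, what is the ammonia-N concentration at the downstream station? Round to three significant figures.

Mixed concentration C = ΣQC/ΣQ = (320.0·0.06200 + 9.090·26.50) / 329.1 = 260.7/329.1 = 0.7923 mg/L.
Travel time t = 20·1000 / 1.2 = 16670 s = 4.630 h.
Half-life 42.1 h → k = ln 2 / 42.1 = 0.01646 h⁻¹ = 0.3951 d⁻¹.
Decay over the reach: 0.7923·exp(−kt) = 0.7923·0.9266 = 0.7341 mg/L.

0.734 mg/L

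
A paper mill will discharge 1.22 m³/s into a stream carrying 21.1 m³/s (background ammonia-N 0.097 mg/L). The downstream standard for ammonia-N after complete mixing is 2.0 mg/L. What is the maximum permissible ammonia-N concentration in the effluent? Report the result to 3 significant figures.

34.9 mg/L

At the limit, (Qr·Cr + Qe·Cₑ)/(Qr + Qe) = 2.0:
Cₑ = (22.32·2.0 − 21.10·0.09700) / 1.220 = 34.91 mg/L.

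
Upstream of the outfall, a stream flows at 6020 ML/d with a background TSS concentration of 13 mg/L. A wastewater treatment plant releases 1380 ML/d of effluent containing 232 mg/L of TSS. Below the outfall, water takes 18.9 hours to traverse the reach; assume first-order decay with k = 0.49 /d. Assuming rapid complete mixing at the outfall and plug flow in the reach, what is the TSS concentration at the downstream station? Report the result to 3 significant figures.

36.6 mg/L

Mixed concentration C = ΣQC/ΣQ = (6020·13.00 + 1380·232.0) / 7400 = 398400/7400 = 53.84 mg/L.
After decay, C = 53.84 × e^(−kt) = 53.84 × 0.6799 = 36.60 mg/L.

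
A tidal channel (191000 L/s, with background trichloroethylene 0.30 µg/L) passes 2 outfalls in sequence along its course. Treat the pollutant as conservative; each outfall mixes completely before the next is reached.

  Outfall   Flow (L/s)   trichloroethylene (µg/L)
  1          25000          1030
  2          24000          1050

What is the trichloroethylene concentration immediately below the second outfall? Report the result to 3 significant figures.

213 µg/L

After outfall 1: Q = 191000 + 25000 = 216000 L/s; C = (191000·0.3000 + 25000·1030)/216000 = 119.5 µg/L.
After outfall 2: Q = 216000 + 24000 = 240000 L/s; C = (216000·119.5 + 24000·1050)/240000 = 212.5 µg/L.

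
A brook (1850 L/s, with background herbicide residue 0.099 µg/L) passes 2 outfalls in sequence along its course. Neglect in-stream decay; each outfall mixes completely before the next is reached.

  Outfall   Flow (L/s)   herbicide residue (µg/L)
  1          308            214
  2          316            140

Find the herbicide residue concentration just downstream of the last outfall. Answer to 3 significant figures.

44.6 µg/L

After outfall 1: Q = 1850 + 308.0 = 2158 L/s; C = (1850·0.09900 + 308.0·214.0)/2158 = 30.63 µg/L.
After outfall 2: Q = 2158 + 316.0 = 2474 L/s; C = (2158·30.63 + 316.0·140.0)/2474 = 44.60 µg/L.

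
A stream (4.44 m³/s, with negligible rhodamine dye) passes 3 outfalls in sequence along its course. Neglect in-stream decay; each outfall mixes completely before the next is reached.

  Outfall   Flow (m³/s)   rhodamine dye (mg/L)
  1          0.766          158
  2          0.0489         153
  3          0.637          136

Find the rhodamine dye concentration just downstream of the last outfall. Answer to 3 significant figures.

36.5 mg/L

Below outfall 1: Q → 5.206 m³/s, C = (4.440·0 + 0.7660·158.0)/5.206 = 23.25 mg/L.
Below outfall 2: Q → 5.255 m³/s, C = (5.206·23.25 + 0.04890·153.0)/5.255 = 24.46 mg/L.
Below outfall 3: Q → 5.892 m³/s, C = (5.255·24.46 + 0.6370·136.0)/5.892 = 36.51 mg/L.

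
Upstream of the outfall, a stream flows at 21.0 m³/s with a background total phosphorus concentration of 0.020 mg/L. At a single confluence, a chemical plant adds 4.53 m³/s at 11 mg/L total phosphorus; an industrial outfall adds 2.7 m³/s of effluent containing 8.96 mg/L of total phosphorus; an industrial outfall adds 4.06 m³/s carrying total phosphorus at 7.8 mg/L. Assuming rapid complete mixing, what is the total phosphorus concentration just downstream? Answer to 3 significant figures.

3.29 mg/L

Mixed concentration C = ΣQC/ΣQ = (21.00·0.02000 + 4.530·11.00 + 2.700·8.960 + 4.060·7.800) / 32.29 = 106.1/32.29 = 3.286 mg/L.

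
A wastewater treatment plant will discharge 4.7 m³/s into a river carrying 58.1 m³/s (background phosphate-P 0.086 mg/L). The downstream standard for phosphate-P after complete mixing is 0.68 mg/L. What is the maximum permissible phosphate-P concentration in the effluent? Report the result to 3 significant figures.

At the limit, (Qr·Cr + Qe·Cₑ)/(Qr + Qe) = 0.68:
Cₑ = (62.80·0.68 − 58.10·0.08600) / 4.700 = 8.023 mg/L.

8.02 mg/L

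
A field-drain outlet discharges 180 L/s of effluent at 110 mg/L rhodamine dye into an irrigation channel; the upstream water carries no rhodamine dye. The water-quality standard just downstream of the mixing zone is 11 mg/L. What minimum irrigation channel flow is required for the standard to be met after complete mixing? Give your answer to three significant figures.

Set C_mix = 11: (Q·0 + 180.0·110.0) / (Q + 180.0) = 11
→ Q = 180.0·(110.0 − 11)/(11 − 0) = 1620 L/s.

1620 L/s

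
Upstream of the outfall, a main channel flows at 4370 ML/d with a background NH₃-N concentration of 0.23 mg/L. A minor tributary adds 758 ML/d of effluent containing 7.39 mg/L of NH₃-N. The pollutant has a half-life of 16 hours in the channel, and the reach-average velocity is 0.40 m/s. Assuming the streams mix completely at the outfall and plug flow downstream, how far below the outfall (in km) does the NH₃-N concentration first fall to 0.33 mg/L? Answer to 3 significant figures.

Flow-weighted average: C = (4370·0.2300 + 758.0·7.390) / 5128 = 6607/5128 = 1.288 mg/L.
Half-life 16 h → k = ln 2 / 16 = 0.04332 h⁻¹ = 1.040 d⁻¹.
Set 1.288·exp(−k·t) = 0.33 → t = ln(1.288/0.33)/k = 113200 s = 31.44 h.
Distance = v·t = 0.40·113200 = 45270 m = 45.27 km.

45.3 km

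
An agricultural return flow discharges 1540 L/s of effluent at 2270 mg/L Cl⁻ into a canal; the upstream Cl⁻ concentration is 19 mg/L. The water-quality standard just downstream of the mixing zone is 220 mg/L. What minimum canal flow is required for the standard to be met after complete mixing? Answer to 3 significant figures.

Set C_mix = 220: (Q·19.00 + 1540·2270) / (Q + 1540) = 220
→ Q = 1540·(2270 − 220)/(220 − 19.00) = 15710 L/s.

15700 L/s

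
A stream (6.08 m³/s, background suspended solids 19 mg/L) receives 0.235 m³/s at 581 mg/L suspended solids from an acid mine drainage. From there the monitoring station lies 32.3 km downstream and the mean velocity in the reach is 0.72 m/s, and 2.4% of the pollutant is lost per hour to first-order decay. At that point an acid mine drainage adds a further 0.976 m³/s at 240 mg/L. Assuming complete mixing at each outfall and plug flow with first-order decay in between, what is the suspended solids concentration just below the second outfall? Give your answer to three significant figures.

57.7 mg/L

Mixed concentration C = ΣQC/ΣQ = (6.080·19.00 + 0.2350·581.0) / 6.315 = 252.1/6.315 = 39.91 mg/L; combined flow 6.315 m³/s.
Travel time t = 32.3·1000 / 0.72 = 44860 s = 12.46 h.
2.4%/h lost → k = −ln(1 − 0.024) = 0.02429 h⁻¹.
Applying C = C₀e^(−kt): 39.91 × 0.7388 = 29.49 mg/L.
At the second outfall, C = (6.315·29.49 + 0.9760·240.0) / (6.315 + 0.9760) = 57.67 mg/L.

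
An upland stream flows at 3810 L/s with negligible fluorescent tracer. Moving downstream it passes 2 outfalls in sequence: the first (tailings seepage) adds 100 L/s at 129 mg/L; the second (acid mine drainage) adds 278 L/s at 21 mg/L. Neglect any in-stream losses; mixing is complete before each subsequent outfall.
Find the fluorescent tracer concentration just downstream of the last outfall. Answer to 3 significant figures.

Below outfall 1: Q → 3910 L/s, C = (3810·0 + 100.0·129.0)/3910 = 3.299 mg/L.
Below outfall 2: Q → 4188 L/s, C = (3910·3.299 + 278.0·21.00)/4188 = 4.474 mg/L.

4.47 mg/L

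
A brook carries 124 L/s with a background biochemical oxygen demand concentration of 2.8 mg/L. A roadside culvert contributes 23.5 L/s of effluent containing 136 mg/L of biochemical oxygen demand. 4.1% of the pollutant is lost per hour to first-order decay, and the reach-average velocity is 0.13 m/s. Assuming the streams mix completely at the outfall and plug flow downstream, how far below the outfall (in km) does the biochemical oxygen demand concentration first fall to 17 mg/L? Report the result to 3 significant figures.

3.87 km

Mass balance: C = (124.0·2.800 + 23.50·136.0) / 147.5 = 3543/147.5 = 24.02 mg/L.
4.1%/h lost → k = −ln(1 − 0.041) = 0.04186 h⁻¹.
Set 24.02·exp(−k·t) = 17 → t = ln(24.02/17)/k = 29730 s = 8.259 h.
Distance = v·t = 0.13·29730 = 3865 m = 3.865 km.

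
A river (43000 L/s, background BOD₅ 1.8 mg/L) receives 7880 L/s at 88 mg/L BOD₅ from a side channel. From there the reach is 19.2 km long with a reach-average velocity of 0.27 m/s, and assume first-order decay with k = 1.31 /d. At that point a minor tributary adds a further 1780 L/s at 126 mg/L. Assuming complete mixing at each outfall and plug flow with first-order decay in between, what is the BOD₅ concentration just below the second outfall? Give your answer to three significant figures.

After mixing, C = (43000·1.800 + 7880·88.00) / 50880 = 770800/50880 = 15.15 mg/L; combined flow 50880 L/s.
Travel time t = 19.2·1000 / 0.27 = 71110 s = 19.75 h.
Decay over the reach: 15.15·exp(−kt) = 15.15·0.3402 = 5.154 mg/L.
At the second outfall, C = (50880·5.154 + 1780·126.0) / (50880 + 1780) = 9.239 mg/L.

9.24 mg/L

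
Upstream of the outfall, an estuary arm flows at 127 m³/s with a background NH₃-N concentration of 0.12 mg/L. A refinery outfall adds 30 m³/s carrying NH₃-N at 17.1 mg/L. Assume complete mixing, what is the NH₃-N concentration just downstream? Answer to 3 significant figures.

3.36 mg/L

Conservation of mass: C = (127.0·0.1200 + 30.00·17.10) / 157.0 = 528.2/157.0 = 3.365 mg/L.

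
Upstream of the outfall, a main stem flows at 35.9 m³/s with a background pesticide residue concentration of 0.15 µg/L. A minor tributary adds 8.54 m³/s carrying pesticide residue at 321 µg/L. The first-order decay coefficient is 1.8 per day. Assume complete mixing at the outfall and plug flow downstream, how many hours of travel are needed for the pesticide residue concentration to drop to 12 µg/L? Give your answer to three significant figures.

After mixing, C = (35.90·0.1500 + 8.540·321.0) / 44.44 = 2747/44.44 = 61.81 µg/L.
61.81·exp(−k·t) = 12 → t = ln(61.81/12)/k = 78680 s = 21.85 h.

21.9 h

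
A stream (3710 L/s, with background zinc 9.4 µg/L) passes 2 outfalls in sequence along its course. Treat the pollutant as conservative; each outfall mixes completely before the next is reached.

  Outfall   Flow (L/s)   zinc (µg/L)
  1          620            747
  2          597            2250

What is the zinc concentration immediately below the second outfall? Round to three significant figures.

Outfall 1: combined Q = 4330 L/s; C = (3710·9.400 + 620.0·747.0)/4330 = 115.0 µg/L.
Outfall 2: combined Q = 4927 L/s; C = (4330·115.0 + 597.0·2250)/4927 = 373.7 µg/L.

374 µg/L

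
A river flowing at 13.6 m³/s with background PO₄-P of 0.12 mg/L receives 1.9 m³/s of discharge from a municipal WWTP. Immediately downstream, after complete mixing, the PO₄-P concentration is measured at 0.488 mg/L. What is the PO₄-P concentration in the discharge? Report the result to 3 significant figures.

Mass balance: 13.60·0.1200 + 1.900·Cₑ = 15.50·0.4880
→ Cₑ = (15.50·0.4880 − 13.60·0.1200) / 1.900 = 3.122 mg/L.

3.12 mg/L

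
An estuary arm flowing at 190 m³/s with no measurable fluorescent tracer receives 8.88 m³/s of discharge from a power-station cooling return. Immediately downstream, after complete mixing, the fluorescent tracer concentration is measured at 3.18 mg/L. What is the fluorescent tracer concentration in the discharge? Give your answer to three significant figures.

Mass balance: 190.0·0 + 8.880·Cₑ = 198.9·3.180
→ Cₑ = (198.9·3.180 − 190.0·0) / 8.880 = 71.22 mg/L.

71.2 mg/L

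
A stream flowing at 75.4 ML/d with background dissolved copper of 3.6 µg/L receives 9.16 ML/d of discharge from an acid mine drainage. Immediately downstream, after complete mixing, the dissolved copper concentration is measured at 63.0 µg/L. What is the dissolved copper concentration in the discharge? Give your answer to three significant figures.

Mass balance: 75.40·3.600 + 9.160·Cₑ = 84.56·63.00
→ Cₑ = (84.56·63.00 − 75.40·3.600) / 9.160 = 551.9 µg/L.

552 µg/L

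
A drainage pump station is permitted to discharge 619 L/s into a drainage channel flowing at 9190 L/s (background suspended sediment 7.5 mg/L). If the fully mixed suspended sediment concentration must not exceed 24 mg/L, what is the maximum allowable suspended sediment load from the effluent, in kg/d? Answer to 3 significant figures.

14400 kg/d

Mass balance at the limit: 9190·7.500 + 619.0·Cₑ = 9809·24 → Cₑ = 269.0 mg/L.
619.0 L/s = 0.6190 m³/s. Load = 0.6190 m³/s × 269.0 g/m³ × 86 400 s/d = 14380 kg/d.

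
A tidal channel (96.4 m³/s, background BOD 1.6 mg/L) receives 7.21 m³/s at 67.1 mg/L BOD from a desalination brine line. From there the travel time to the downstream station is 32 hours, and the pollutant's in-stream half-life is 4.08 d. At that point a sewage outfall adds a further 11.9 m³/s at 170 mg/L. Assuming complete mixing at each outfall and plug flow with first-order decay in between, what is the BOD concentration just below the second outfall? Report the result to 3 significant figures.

Conservation of mass: C = (96.40·1.600 + 7.210·67.10) / 103.6 = 638.0/103.6 = 6.158 mg/L; combined flow 103.6 m³/s.
Half-life 4.08 d → k = ln 2 / 4.08 = 0.1699 d⁻¹.
After decay, C = 6.158 × e^(−kt) = 6.158 × 0.7973 = 4.910 mg/L.
At the second outfall, C = (103.6·4.910 + 11.90·170.0) / (103.6 + 11.90) = 21.92 mg/L.

21.9 mg/L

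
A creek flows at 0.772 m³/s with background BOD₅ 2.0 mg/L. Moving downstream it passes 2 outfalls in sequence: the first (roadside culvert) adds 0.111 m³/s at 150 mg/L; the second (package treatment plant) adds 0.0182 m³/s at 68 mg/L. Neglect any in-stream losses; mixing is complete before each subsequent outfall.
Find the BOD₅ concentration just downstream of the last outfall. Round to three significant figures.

After outfall 1: Q = 0.7720 + 0.1110 = 0.8830 m³/s; C = (0.7720·2.000 + 0.1110·150.0)/0.8830 = 20.60 mg/L.
After outfall 2: Q = 0.8830 + 0.01820 = 0.9012 m³/s; C = (0.8830·20.60 + 0.01820·68.00)/0.9012 = 21.56 mg/L.

21.6 mg/L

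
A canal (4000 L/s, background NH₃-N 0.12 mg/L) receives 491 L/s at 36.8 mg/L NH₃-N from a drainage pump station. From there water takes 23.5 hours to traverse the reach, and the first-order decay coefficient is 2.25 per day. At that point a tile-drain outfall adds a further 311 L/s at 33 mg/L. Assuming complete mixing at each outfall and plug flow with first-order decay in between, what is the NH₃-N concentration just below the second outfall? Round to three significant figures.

After mixing, C = (4000·0.1200 + 491.0·36.80) / 4491 = 18550/4491 = 4.130 mg/L; combined flow 4491 L/s.
First-order decay: C = 4.130·exp(−k·t) = 4.130·0.1105 = 0.4562 mg/L.
At the second outfall, C = (4491·0.4562 + 311.0·33.00) / (4491 + 311.0) = 2.564 mg/L.

2.56 mg/L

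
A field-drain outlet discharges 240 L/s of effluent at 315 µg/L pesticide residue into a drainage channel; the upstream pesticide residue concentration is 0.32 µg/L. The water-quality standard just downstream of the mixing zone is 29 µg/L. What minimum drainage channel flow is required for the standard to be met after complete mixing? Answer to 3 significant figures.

2390 L/s

Set C_mix = 29: (Q·0.3200 + 240.0·315.0) / (Q + 240.0) = 29
→ Q = 240.0·(315.0 − 29)/(29 − 0.3200) = 2393 L/s.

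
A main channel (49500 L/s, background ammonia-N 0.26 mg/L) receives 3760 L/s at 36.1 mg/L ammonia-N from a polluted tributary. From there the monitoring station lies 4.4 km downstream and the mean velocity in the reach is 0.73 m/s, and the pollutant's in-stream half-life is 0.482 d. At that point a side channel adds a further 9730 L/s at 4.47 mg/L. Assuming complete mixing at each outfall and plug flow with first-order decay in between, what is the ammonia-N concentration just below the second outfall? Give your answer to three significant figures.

Mass balance: C = (49500·0.2600 + 3760·36.10) / 53260 = 148600/53260 = 2.790 mg/L; combined flow 53260 L/s.
Travel time t = 4.4·1000 / 0.73 = 6027 s = 1.674 h.
Half-life 0.482 d → k = ln 2 / 0.482 = 1.438 d⁻¹.
Applying C = C₀e^(−kt): 2.790 × 0.9045 = 2.524 mg/L.
Second outfall: C = (53260·2.524 + 9730·4.470)/62990 = 2.824 mg/L.

2.82 mg/L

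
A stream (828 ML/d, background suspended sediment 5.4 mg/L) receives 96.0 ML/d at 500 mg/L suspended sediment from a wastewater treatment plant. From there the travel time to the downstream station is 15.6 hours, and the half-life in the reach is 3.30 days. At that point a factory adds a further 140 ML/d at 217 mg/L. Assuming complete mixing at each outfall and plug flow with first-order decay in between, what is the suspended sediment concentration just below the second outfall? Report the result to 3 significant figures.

Conservation of mass: C = (828.0·5.400 + 96.00·500.0) / 924.0 = 52470/924.0 = 56.79 mg/L; combined flow 924.0 ML/d.
Half-life 3.30 d → k = ln 2 / 3.30 = 0.2100 d⁻¹.
After decay, C = 56.79 × e^(−kt) = 56.79 × 0.8724 = 49.54 mg/L.
Second outfall: C = (924.0·49.54 + 140.0·217.0)/1064 = 71.57 mg/L.

71.6 mg/L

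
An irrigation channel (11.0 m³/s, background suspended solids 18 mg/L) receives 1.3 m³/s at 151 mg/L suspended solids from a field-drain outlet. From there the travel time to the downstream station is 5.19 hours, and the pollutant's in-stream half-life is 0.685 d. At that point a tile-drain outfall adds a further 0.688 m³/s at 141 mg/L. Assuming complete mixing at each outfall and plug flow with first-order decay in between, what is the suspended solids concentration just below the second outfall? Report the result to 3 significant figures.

Mixed concentration C = ΣQC/ΣQ = (11.00·18.00 + 1.300·151.0) / 12.30 = 394.3/12.30 = 32.06 mg/L; combined flow 12.30 m³/s.
Half-life 0.685 d → k = ln 2 / 0.685 = 1.012 d⁻¹.
First-order decay: C = 32.06·exp(−k·t) = 32.06·0.8035 = 25.76 mg/L.
Second outfall: C = (12.30·25.76 + 0.6880·141.0)/12.99 = 31.86 mg/L.

31.9 mg/L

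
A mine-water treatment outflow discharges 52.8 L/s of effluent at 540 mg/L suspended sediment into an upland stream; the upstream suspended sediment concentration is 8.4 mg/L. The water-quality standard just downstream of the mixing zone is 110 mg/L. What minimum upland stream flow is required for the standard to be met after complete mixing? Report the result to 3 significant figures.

Set C_mix = 110: (Q·8.400 + 52.80·540.0) / (Q + 52.80) = 110
→ Q = 52.80·(540.0 − 110)/(110 − 8.400) = 223.5 L/s.

223 L/s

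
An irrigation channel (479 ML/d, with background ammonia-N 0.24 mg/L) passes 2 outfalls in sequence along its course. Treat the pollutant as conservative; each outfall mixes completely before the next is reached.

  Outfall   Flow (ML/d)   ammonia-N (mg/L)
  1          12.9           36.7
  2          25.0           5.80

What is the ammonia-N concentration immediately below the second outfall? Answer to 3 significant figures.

1.42 mg/L

Below outfall 1: Q → 491.9 ML/d, C = (479.0·0.2400 + 12.90·36.70)/491.9 = 1.196 mg/L.
Below outfall 2: Q → 516.9 ML/d, C = (491.9·1.196 + 25.00·5.800)/516.9 = 1.419 mg/L.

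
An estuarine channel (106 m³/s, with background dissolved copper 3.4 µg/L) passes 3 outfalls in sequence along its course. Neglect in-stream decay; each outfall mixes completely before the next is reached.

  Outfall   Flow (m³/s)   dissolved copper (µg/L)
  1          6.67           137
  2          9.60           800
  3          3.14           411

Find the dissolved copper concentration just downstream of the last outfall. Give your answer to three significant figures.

After outfall 1: Q = 106.0 + 6.670 = 112.7 m³/s; C = (106.0·3.400 + 6.670·137.0)/112.7 = 11.31 µg/L.
After outfall 2: Q = 112.7 + 9.600 = 122.3 m³/s; C = (112.7·11.31 + 9.600·800.0)/122.3 = 73.23 µg/L.
After outfall 3: Q = 122.3 + 3.140 = 125.4 m³/s; C = (122.3·73.23 + 3.140·411.0)/125.4 = 81.69 µg/L.

81.7 µg/L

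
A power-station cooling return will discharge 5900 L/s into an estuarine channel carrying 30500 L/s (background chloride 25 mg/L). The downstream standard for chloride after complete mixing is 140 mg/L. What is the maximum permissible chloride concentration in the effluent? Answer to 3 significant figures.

At the limit, (Qr·Cr + Qe·Cₑ)/(Qr + Qe) = 140:
Cₑ = (36400·140 − 30500·25.00) / 5900 = 734.5 mg/L.

734 mg/L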